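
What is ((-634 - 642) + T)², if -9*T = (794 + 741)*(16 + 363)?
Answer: 351944376001/81 ≈ 4.3450e+9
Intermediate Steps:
T = -581765/9 (T = -(794 + 741)*(16 + 363)/9 = -1535*379/9 = -⅑*581765 = -581765/9 ≈ -64641.)
((-634 - 642) + T)² = ((-634 - 642) - 581765/9)² = (-1276 - 581765/9)² = (-593249/9)² = 351944376001/81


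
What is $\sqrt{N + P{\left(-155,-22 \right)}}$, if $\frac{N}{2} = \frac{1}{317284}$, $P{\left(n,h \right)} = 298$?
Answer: $\frac{3 \sqrt{833316759946}}{158642} \approx 17.263$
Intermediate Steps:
$N = \frac{1}{158642}$ ($N = \frac{2}{317284} = 2 \cdot \frac{1}{317284} = \frac{1}{158642} \approx 6.3035 \cdot 10^{-6}$)
$\sqrt{N + P{\left(-155,-22 \right)}} = \sqrt{\frac{1}{158642} + 298} = \sqrt{\frac{47275317}{158642}} = \frac{3 \sqrt{833316759946}}{158642}$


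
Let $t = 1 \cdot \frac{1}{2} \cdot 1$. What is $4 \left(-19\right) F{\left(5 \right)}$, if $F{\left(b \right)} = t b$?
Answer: $-190$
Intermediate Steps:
$t = \frac{1}{2}$ ($t = 1 \cdot \frac{1}{2} \cdot 1 = \frac{1}{2} \cdot 1 = \frac{1}{2} \approx 0.5$)
$F{\left(b \right)} = \frac{b}{2}$
$4 \left(-19\right) F{\left(5 \right)} = 4 \left(-19\right) \frac{1}{2} \cdot 5 = \left(-76\right) \frac{5}{2} = -190$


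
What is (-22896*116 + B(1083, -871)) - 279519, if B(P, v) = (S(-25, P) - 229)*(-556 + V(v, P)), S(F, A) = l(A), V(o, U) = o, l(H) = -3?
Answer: -2604391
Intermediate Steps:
S(F, A) = -3
B(P, v) = 128992 - 232*v (B(P, v) = (-3 - 229)*(-556 + v) = -232*(-556 + v) = 128992 - 232*v)
(-22896*116 + B(1083, -871)) - 279519 = (-22896*116 + (128992 - 232*(-871))) - 279519 = (-2655936 + (128992 + 202072)) - 279519 = (-2655936 + 331064) - 279519 = -2324872 - 279519 = -2604391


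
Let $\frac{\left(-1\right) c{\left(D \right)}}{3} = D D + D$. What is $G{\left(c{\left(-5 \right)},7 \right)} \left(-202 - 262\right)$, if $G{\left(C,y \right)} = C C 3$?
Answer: $-5011200$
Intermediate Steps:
$c{\left(D \right)} = - 3 D - 3 D^{2}$ ($c{\left(D \right)} = - 3 \left(D D + D\right) = - 3 \left(D^{2} + D\right) = - 3 \left(D + D^{2}\right) = - 3 D - 3 D^{2}$)
$G{\left(C,y \right)} = 3 C^{2}$ ($G{\left(C,y \right)} = C^{2} \cdot 3 = 3 C^{2}$)
$G{\left(c{\left(-5 \right)},7 \right)} \left(-202 - 262\right) = 3 \left(\left(-3\right) \left(-5\right) \left(1 - 5\right)\right)^{2} \left(-202 - 262\right) = 3 \left(\left(-3\right) \left(-5\right) \left(-4\right)\right)^{2} \left(-464\right) = 3 \left(-60\right)^{2} \left(-464\right) = 3 \cdot 3600 \left(-464\right) = 10800 \left(-464\right) = -5011200$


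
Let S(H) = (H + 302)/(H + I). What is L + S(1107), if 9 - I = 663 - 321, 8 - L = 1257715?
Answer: -973463809/774 ≈ -1.2577e+6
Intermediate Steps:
L = -1257707 (L = 8 - 1*1257715 = 8 - 1257715 = -1257707)
I = -333 (I = 9 - (663 - 321) = 9 - 1*342 = 9 - 342 = -333)
S(H) = (302 + H)/(-333 + H) (S(H) = (H + 302)/(H - 333) = (302 + H)/(-333 + H))
L + S(1107) = -1257707 + (302 + 1107)/(-333 + 1107) = -1257707 + 1409/774 = -973463809/774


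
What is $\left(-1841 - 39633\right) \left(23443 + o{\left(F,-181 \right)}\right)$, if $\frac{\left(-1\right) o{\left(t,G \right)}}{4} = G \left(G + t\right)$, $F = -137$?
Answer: $8576366986$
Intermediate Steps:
$o{\left(t,G \right)} = - 4 G \left(G + t\right)$
$\left(-1841 - 39633\right) \left(23443 + o{\left(F,-181 \right)}\right) = \left(-1841 - 39633\right) \left(23443 - - 724 \left(-181 - 137\right)\right) = - 41474 \left(23443 - \left(-724\right) \left(-318\right)\right) = - 41474 \left(23443 - 230232\right) = \left(-41474\right) \left(-206789\right) = 8576366986$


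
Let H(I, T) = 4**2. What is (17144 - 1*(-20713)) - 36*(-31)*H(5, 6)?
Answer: 55713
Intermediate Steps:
H(I, T) = 16
(17144 - 1*(-20713)) - 36*(-31)*H(5, 6) = (17144 - 1*(-20713)) - 36*(-31)*16 = (17144 + 20713) - (-1116)*16 = 37857 - 1*(-17856) = 37857 + 17856 = 55713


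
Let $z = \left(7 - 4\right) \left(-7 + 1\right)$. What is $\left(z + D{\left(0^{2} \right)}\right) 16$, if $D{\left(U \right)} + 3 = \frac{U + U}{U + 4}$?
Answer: $-336$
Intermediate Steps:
$z = -18$ ($z = 3 \left(-6\right) = -18$)
$D{\left(U \right)} = -3 + \frac{2 U}{4 + U}$ ($D{\left(U \right)} = -3 + \frac{U + U}{U + 4} = -3 + \frac{2 U}{4 + U}$)
$\left(z + D{\left(0^{2} \right)}\right) 16 = \left(-18 + \frac{-12 - 0^{2}}{4 + 0^{2}}\right) 16 = \left(-18 + \frac{-12 - 0}{4 + 0}\right) 16 = \left(-18 + \frac{-12 + 0}{4}\right) 16 = \left(-18 + \frac{1}{4} \left(-12\right)\right) 16 = \left(-18 - 3\right) 16 = \left(-21\right) 16 = -336$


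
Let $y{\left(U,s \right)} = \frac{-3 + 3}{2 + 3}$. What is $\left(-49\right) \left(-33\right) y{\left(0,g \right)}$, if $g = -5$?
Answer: $0$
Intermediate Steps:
$y{\left(U,s \right)} = 0$ ($y{\left(U,s \right)} = \frac{0}{5} = 0 \cdot \frac{1}{5} = 0$)
$\left(-49\right) \left(-33\right) y{\left(0,g \right)} = \left(-49\right) \left(-33\right) 0 = 1617 \cdot 0 = 0$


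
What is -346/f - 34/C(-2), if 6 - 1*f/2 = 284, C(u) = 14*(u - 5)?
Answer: 13203/13622 ≈ 0.96924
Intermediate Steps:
C(u) = -70 + 14*u (C(u) = 14*(-5 + u) = -70 + 14*u)
f = -556 (f = 12 - 2*284 = 12 - 568 = -556)
-346/f - 34/C(-2) = -346/(-556) - 34/(-70 + 14*(-2)) = -346*(-1/556) - 34/(-70 - 28) = 173/278 - 34/(-98) = 173/278 - 34*(-1/98) = 173/278 + 17/49 = 13203/13622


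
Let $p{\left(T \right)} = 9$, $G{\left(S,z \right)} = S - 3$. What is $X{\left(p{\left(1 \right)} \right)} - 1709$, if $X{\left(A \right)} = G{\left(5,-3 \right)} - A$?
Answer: $-1716$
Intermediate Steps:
$G{\left(S,z \right)} = -3 + S$
$X{\left(A \right)} = 2 - A$ ($X{\left(A \right)} = \left(-3 + 5\right) - A = 2 - A$)
$X{\left(p{\left(1 \right)} \right)} - 1709 = \left(2 - 9\right) - 1709 = -7 - 1709 = -1716$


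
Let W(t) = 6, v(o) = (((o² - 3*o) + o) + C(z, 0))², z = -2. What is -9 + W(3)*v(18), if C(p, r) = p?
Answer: 490767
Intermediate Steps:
v(o) = (-2 + o² - 2*o)² (v(o) = (((o² - 3*o) + o) - 2)² = ((o² - 2*o) - 2)² = (-2 + o² - 2*o)²)
-9 + W(3)*v(18) = -9 + 6*(2 - 1*18² + 2*18)² = -9 + 6*(2 - 1*324 + 36)² = -9 + 6*(2 - 324 + 36)² = -9 + 6*(-286)² = -9 + 6*81796 = -9 + 490776 = 490767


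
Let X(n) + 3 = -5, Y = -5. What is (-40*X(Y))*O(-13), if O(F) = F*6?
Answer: -24960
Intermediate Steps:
O(F) = 6*F
X(n) = -8 (X(n) = -3 - 5 = -8)
(-40*X(Y))*O(-13) = (-40*(-8))*(6*(-13)) = 320*(-78) = -24960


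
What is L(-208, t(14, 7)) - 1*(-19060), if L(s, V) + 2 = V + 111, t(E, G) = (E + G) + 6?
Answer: 19196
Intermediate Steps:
t(E, G) = 6 + E + G
L(s, V) = 109 + V (L(s, V) = -2 + (V + 111) = -2 + (111 + V) = 109 + V)
L(-208, t(14, 7)) - 1*(-19060) = (109 + (6 + 14 + 7)) - 1*(-19060) = (109 + 27) + 19060 = 136 + 19060 = 19196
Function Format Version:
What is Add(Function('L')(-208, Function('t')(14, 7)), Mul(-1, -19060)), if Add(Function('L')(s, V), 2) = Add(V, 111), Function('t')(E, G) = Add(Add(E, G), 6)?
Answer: 19196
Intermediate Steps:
Function('t')(E, G) = Add(6, E, G)
Function('L')(s, V) = Add(109, V) (Function('L')(s, V) = Add(-2, Add(V, 111)) = Add(-2, Add(111, V)) = Add(109, V))
Add(Function('L')(-208, Function('t')(14, 7)), Mul(-1, -19060)) = Add(Add(109, Add(6, 14, 7)), Mul(-1, -19060)) = Add(Add(109, 27), 19060) = Add(136, 19060) = 19196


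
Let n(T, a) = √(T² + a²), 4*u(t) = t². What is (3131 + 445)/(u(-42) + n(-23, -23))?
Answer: 1577016/193423 - 82248*√2/193423 ≈ 7.5518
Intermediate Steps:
u(t) = t²/4
(3131 + 445)/(u(-42) + n(-23, -23)) = (3131 + 445)/((¼)*(-42)² + √((-23)² + (-23)²)) = 3576/((¼)*1764 + √(529 + 529)) = 3576/(441 + √1058) = 3576/(441 + 23*√2)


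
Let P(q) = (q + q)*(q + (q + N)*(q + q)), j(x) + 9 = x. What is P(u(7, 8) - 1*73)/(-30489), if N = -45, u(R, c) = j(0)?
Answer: 3402344/30489 ≈ 111.59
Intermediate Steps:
j(x) = -9 + x
u(R, c) = -9 (u(R, c) = -9 + 0 = -9)
P(q) = 2*q*(q + 2*q*(-45 + q)) (P(q) = (q + q)*(q + (q - 45)*(q + q)) = (2*q)*(q + (-45 + q)*(2*q)) = (2*q)*(q + 2*q*(-45 + q)) = 2*q*(q + 2*q*(-45 + q)))
P(u(7, 8) - 1*73)/(-30489) = ((-9 - 1*73)²*(-178 + 4*(-9 - 1*73)))/(-30489) = ((-9 - 73)²*(-178 + 4*(-9 - 73)))*(-1/30489) = ((-82)²*(-178 + 4*(-82)))*(-1/30489) = (6724*(-178 - 328))*(-1/30489) = (6724*(-506))*(-1/30489) = -3402344*(-1/30489) = 3402344/30489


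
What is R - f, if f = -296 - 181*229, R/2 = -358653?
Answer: -675561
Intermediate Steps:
R = -717306 (R = 2*(-358653) = -717306)
f = -41745 (f = -296 - 41449 = -41745)
R - f = -717306 - 1*(-41745) = -717306 + 41745 = -675561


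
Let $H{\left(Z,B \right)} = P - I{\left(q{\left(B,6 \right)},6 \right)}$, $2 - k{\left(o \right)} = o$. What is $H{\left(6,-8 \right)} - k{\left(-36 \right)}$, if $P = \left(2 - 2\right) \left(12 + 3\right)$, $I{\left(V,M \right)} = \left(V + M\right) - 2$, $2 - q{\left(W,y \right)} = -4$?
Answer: $-48$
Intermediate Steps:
$q{\left(W,y \right)} = 6$ ($q{\left(W,y \right)} = 2 - -4 = 2 + 4 = 6$)
$I{\left(V,M \right)} = -2 + M + V$ ($I{\left(V,M \right)} = \left(M + V\right) - 2 = -2 + M + V$)
$P = 0$ ($P = 0 \cdot 15 = 0$)
$k{\left(o \right)} = 2 - o$
$H{\left(Z,B \right)} = -10$ ($H{\left(Z,B \right)} = 0 - \left(-2 + 6 + 6\right) = 0 - 10 = -10$)
$H{\left(6,-8 \right)} - k{\left(-36 \right)} = -10 - \left(2 - -36\right) = -10 - \left(2 + 36\right) = -10 - 38 = -48$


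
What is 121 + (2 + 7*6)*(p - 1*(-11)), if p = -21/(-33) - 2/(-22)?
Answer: 637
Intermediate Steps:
p = 8/11 (p = -21*(-1/33) - 2*(-1/22) = 7/11 + 1/11 = 8/11 ≈ 0.72727)
121 + (2 + 7*6)*(p - 1*(-11)) = 121 + (2 + 7*6)*(8/11 - 1*(-11)) = 121 + (2 + 42)*(8/11 + 11) = 121 + 44*(129/11) = 121 + 516 = 637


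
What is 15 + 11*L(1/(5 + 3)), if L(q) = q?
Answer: 131/8 ≈ 16.375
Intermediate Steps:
15 + 11*L(1/(5 + 3)) = 15 + 11/(5 + 3) = 15 + 11/8 = 131/8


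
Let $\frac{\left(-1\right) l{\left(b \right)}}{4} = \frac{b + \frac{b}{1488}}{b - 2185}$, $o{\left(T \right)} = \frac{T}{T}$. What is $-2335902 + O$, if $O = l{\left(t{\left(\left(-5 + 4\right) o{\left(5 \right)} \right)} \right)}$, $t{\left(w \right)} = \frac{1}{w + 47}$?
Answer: $- \frac{87337852770407}{37389348} \approx -2.3359 \cdot 10^{6}$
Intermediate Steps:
$o{\left(T \right)} = 1$
$t{\left(w \right)} = \frac{1}{47 + w}$
$l{\left(b \right)} = - \frac{1489 b}{372 \left(-2185 + b\right)}$ ($l{\left(b \right)} = - 4 \frac{b + \frac{b}{1488}}{b - 2185} = - 4 \frac{b + b \frac{1}{1488}}{-2185 + b} = - 4 \frac{b + \frac{b}{1488}}{-2185 + b} = - 4 \frac{\frac{1489}{1488} b}{-2185 + b} = - 4 \frac{1489 b}{1488 \left(-2185 + b\right)} = - \frac{1489 b}{372 \left(-2185 + b\right)}$)
$O = \frac{1489}{37389348}$ ($O = - \frac{1489}{\left(47 + \left(-5 + 4\right) 1\right) \left(-812820 + \frac{372}{47 + \left(-5 + 4\right) 1}\right)} = - \frac{1489}{\left(47 - 1\right) \left(-812820 + \frac{372}{47 - 1}\right)} = - \frac{1489}{46 \left(-812820 + \frac{372}{46}\right)} = \left(-1489\right) \frac{1}{46} \frac{1}{-812820 + 372 \cdot \frac{1}{46}} = \left(-1489\right) \frac{1}{46} \frac{1}{-812820 + \frac{186}{23}} = \left(-1489\right) \frac{1}{46} \frac{1}{- \frac{18694674}{23}} = \left(-1489\right) \frac{1}{46} \left(- \frac{23}{18694674}\right) = \frac{1489}{37389348} \approx 3.9824 \cdot 10^{-5}$)
$-2335902 + O = -2335902 + \frac{1489}{37389348} = - \frac{87337852770407}{37389348}$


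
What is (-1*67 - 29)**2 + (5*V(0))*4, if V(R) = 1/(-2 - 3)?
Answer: 9212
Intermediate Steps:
V(R) = -1/5 (V(R) = 1/(-5) = -1/5)
(-1*67 - 29)**2 + (5*V(0))*4 = (-1*67 - 29)**2 + (5*(-1/5))*4 = (-67 - 29)**2 - 1*4 = (-96)**2 - 4 = 9216 - 4 = 9212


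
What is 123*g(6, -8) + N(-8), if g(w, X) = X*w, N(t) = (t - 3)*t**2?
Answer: -6608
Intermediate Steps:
N(t) = t**2*(-3 + t) (N(t) = (-3 + t)*t**2 = t**2*(-3 + t))
123*g(6, -8) + N(-8) = 123*(-8*6) + (-8)**2*(-3 - 8) = 123*(-48) + 64*(-11) = -5904 - 704 = -6608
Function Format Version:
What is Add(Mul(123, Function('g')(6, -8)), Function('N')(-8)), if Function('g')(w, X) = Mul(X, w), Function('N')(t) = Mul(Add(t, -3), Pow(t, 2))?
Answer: -6608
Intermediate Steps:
Function('N')(t) = Mul(Pow(t, 2), Add(-3, t)) (Function('N')(t) = Mul(Add(-3, t), Pow(t, 2)) = Mul(Pow(t, 2), Add(-3, t)))
Add(Mul(123, Function('g')(6, -8)), Function('N')(-8)) = Add(Mul(123, Mul(-8, 6)), Mul(Pow(-8, 2), Add(-3, -8))) = Add(Mul(123, -48), Mul(64, -11)) = Add(-5904, -704) = -6608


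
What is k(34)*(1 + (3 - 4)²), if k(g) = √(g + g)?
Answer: 4*√17 ≈ 16.492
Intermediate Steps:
k(g) = √2*√g (k(g) = √(2*g) = √2*√g)
k(34)*(1 + (3 - 4)²) = (√2*√34)*(1 + (3 - 4)²) = (2*√17)*(1 + (-1)²) = (2*√17)*(1 + 1) = (2*√17)*2 = 4*√17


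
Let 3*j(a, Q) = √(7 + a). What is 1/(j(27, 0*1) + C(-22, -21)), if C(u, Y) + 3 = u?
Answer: -225/5591 - 3*√34/5591 ≈ -0.043372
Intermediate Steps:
C(u, Y) = -3 + u
j(a, Q) = √(7 + a)/3
1/(j(27, 0*1) + C(-22, -21)) = 1/(√(7 + 27)/3 + (-3 - 22)) = 1/(√34/3 - 25) = 1/(-25 + √34/3)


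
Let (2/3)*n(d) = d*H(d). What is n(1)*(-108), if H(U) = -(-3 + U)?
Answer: -324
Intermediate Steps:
H(U) = 3 - U
n(d) = 3*d*(3 - d)/2 (n(d) = 3*(d*(3 - d))/2 = 3*d*(3 - d)/2)
n(1)*(-108) = ((3/2)*1*(3 - 1*1))*(-108) = ((3/2)*1*(3 - 1))*(-108) = ((3/2)*1*2)*(-108) = 3*(-108) = -324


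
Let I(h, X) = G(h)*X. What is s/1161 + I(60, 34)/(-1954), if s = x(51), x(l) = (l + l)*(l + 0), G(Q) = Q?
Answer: 433126/126033 ≈ 3.4366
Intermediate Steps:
x(l) = 2*l² (x(l) = (2*l)*l = 2*l²)
s = 5202 (s = 2*51² = 2*2601 = 5202)
I(h, X) = X*h (I(h, X) = h*X = X*h)
s/1161 + I(60, 34)/(-1954) = 5202/1161 + (34*60)/(-1954) = 5202*(1/1161) + 2040*(-1/1954) = 578/129 - 1020/977 = 433126/126033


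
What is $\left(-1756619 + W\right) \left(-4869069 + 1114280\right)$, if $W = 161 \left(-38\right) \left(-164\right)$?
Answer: $2828358645663$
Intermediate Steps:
$W = 1003352$ ($W = \left(-6118\right) \left(-164\right) = 1003352$)
$\left(-1756619 + W\right) \left(-4869069 + 1114280\right) = \left(-1756619 + 1003352\right) \left(-4869069 + 1114280\right) = \left(-753267\right) \left(-3754789\right) = 2828358645663$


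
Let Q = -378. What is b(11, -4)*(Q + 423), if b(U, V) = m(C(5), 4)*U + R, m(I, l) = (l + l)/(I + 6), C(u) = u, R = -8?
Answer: 0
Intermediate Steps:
m(I, l) = 2*l/(6 + I) (m(I, l) = (2*l)/(6 + I) = 2*l/(6 + I))
b(U, V) = -8 + 8*U/11 (b(U, V) = (2*4/(6 + 5))*U - 8 = (2*4/11)*U - 8 = (2*4*(1/11))*U - 8 = 8*U/11 - 8 = -8 + 8*U/11)
b(11, -4)*(Q + 423) = (-8 + (8/11)*11)*(-378 + 423) = (-8 + 8)*45 = 0*45 = 0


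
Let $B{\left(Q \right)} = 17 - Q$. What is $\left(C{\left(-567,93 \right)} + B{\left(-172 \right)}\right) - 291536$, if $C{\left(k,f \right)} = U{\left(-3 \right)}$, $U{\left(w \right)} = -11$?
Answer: $-291358$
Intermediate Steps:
$C{\left(k,f \right)} = -11$
$\left(C{\left(-567,93 \right)} + B{\left(-172 \right)}\right) - 291536 = \left(-11 + \left(17 - -172\right)\right) - 291536 = \left(-11 + \left(17 + 172\right)\right) - 291536 = \left(-11 + 189\right) - 291536 = 178 - 291536 = -291358$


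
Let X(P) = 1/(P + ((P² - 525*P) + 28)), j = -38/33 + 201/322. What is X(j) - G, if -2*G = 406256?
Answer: 6985686720808828/34390564609 ≈ 2.0313e+5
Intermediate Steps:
G = -203128 (G = -½*406256 = -203128)
j = -5603/10626 (j = -38*1/33 + 201*(1/322) = -38/33 + 201/322 = -5603/10626 ≈ -0.52729)
X(P) = 1/(28 + P² - 524*P) (X(P) = 1/(P + (28 + P² - 525*P)) = 1/(28 + P² - 524*P))
X(j) - G = 1/(28 + (-5603/10626)² - 524*(-5603/10626)) - 1*(-203128) = 1/(28 + 31393609/112911876 + 1467986/5313) + 203128 = 1/(34390564609/112911876) + 203128 = 112911876/34390564609 + 203128 = 6985686720808828/34390564609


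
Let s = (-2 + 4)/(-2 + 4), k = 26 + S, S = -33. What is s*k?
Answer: -7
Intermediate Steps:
k = -7 (k = 26 - 33 = -7)
s = 1 (s = 2/2 = 2*(½) = 1)
s*k = 1*(-7) = -7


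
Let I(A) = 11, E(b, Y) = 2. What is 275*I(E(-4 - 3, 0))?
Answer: 3025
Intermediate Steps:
275*I(E(-4 - 3, 0)) = 275*11 = 3025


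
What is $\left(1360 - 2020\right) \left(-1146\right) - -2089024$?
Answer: $2845384$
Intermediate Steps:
$\left(1360 - 2020\right) \left(-1146\right) - -2089024 = \left(-660\right) \left(-1146\right) + 2089024 = 756360 + 2089024 = 2845384$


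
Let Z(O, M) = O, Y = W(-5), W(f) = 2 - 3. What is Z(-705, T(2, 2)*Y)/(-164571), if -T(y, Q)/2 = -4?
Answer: 235/54857 ≈ 0.0042839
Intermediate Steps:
T(y, Q) = 8 (T(y, Q) = -2*(-4) = 8)
W(f) = -1
Y = -1
Z(-705, T(2, 2)*Y)/(-164571) = -705/(-164571) = -705*(-1/164571) = 235/54857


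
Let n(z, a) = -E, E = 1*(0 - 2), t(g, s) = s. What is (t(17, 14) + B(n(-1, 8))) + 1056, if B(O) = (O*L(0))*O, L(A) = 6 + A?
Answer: 1094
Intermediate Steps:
E = -2 (E = 1*(-2) = -2)
n(z, a) = 2 (n(z, a) = -1*(-2) = 2)
B(O) = 6*O² (B(O) = (O*(6 + 0))*O = (O*6)*O = (6*O)*O = 6*O²)
(t(17, 14) + B(n(-1, 8))) + 1056 = (14 + 6*2²) + 1056 = (14 + 6*4) + 1056 = (14 + 24) + 1056 = 38 + 1056 = 1094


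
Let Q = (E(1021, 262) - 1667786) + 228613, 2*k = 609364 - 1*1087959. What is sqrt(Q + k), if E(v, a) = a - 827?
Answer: 3*I*sqrt(746238)/2 ≈ 1295.8*I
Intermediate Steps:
E(v, a) = -827 + a
k = -478595/2 (k = (609364 - 1*1087959)/2 = (609364 - 1087959)/2 = (1/2)*(-478595) = -478595/2 ≈ -2.3930e+5)
Q = -1439738 (Q = ((-827 + 262) - 1667786) + 228613 = (-565 - 1667786) + 228613 = -1668351 + 228613 = -1439738)
sqrt(Q + k) = sqrt(-1439738 - 478595/2) = sqrt(-3358071/2) = 3*I*sqrt(746238)/2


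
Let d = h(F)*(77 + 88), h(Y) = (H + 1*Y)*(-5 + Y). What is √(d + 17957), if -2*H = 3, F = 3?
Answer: √17462 ≈ 132.14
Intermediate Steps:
H = -3/2 (H = -½*3 = -3/2 ≈ -1.5000)
h(Y) = (-5 + Y)*(-3/2 + Y) (h(Y) = (-3/2 + 1*Y)*(-5 + Y) = (-3/2 + Y)*(-5 + Y) = (-5 + Y)*(-3/2 + Y))
d = -495 (d = (15/2 + 3² - 13/2*3)*(77 + 88) = (15/2 + 9 - 39/2)*165 = -3*165 = -495)
√(d + 17957) = √(-495 + 17957) = √17462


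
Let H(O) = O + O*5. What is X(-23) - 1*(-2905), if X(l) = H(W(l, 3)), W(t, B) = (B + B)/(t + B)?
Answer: 14516/5 ≈ 2903.2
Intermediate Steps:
W(t, B) = 2*B/(B + t) (W(t, B) = (2*B)/(B + t) = 2*B/(B + t))
H(O) = 6*O (H(O) = O + 5*O = 6*O)
X(l) = 36/(3 + l) (X(l) = 6*(2*3/(3 + l)) = 6*(6/(3 + l)) = 36/(3 + l))
X(-23) - 1*(-2905) = 36/(3 - 23) - 1*(-2905) = 36/(-20) + 2905 = 36*(-1/20) + 2905 = -9/5 + 2905 = 14516/5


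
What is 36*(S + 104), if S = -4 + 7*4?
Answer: 4608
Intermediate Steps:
S = 24 (S = -4 + 28 = 24)
36*(S + 104) = 36*(24 + 104) = 36*128 = 4608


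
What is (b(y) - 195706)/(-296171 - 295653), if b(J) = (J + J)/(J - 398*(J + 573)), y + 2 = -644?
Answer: 1389904335/4203134048 ≈ 0.33068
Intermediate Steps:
y = -646 (y = -2 - 644 = -646)
b(J) = 2*J/(-228054 - 397*J) (b(J) = (2*J)/(J - 398*(573 + J)) = (2*J)/(J + (-228054 - 398*J)) = (2*J)/(-228054 - 397*J) = 2*J/(-228054 - 397*J))
(b(y) - 195706)/(-296171 - 295653) = (-2*(-646)/(228054 + 397*(-646)) - 195706)/(-296171 - 295653) = (-2*(-646)/(228054 - 256462) - 195706)/(-591824) = (-2*(-646)/(-28408) - 195706)*(-1/591824) = (-2*(-646)*(-1/28408) - 195706)*(-1/591824) = (-323/7102 - 195706)*(-1/591824) = -1389904335/7102*(-1/591824) = 1389904335/4203134048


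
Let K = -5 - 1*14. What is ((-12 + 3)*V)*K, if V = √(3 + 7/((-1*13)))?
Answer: 684*√26/13 ≈ 268.29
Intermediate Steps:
K = -19 (K = -5 - 14 = -19)
V = 4*√26/13 (V = √(3 + 7/(-13)) = √(3 + 7*(-1/13)) = √(3 - 7/13) = √(32/13) = 4*√26/13 ≈ 1.5689)
((-12 + 3)*V)*K = ((-12 + 3)*(4*√26/13))*(-19) = -36*√26/13*(-19) = 684*√26/13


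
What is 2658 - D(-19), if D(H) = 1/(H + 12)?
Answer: 18607/7 ≈ 2658.1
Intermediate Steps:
D(H) = 1/(12 + H)
2658 - D(-19) = 2658 - 1/(12 - 19) = 2658 - 1/(-7) = 2658 - 1*(-1/7) = 2658 + 1/7 = 18607/7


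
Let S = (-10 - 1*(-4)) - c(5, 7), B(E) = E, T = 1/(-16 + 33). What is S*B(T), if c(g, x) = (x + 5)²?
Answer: -150/17 ≈ -8.8235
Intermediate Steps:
T = 1/17 ≈ 0.058824
c(g, x) = (5 + x)²
S = -150 (S = (-10 - 1*(-4)) - (5 + 7)² = (-10 + 4) - 1*12² = -6 - 1*144 = -6 - 144 = -150)
S*B(T) = -150*1/17 = -150/17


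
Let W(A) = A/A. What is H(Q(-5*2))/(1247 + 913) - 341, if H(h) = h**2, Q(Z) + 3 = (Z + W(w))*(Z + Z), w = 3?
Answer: -78359/240 ≈ -326.50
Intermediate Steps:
W(A) = 1
Q(Z) = -3 + 2*Z*(1 + Z) (Q(Z) = -3 + (Z + 1)*(Z + Z) = -3 + (1 + Z)*(2*Z) = -3 + 2*Z*(1 + Z))
H(Q(-5*2))/(1247 + 913) - 341 = (-3 + 2*(-5*2) + 2*(-5*2)**2)**2/(1247 + 913) - 341 = (-3 + 2*(-10) + 2*(-10)**2)**2/2160 - 341 = (-3 - 20 + 2*100)**2*(1/2160) - 341 = (-3 - 20 + 200)**2*(1/2160) - 341 = 177**2*(1/2160) - 341 = 31329*(1/2160) - 341 = 3481/240 - 341 = -78359/240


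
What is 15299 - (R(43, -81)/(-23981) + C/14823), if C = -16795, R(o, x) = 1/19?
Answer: 103336133059031/6753936897 ≈ 15300.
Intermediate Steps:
R(o, x) = 1/19
15299 - (R(43, -81)/(-23981) + C/14823) = 15299 - ((1/19)/(-23981) - 16795/14823) = 15299 - ((1/19)*(-1/23981) - 16795*1/14823) = 15299 - (-1/455639 - 16795/14823) = 15299 - 1*(-7652471828/6753936897) = 15299 + 7652471828/6753936897 = 103336133059031/6753936897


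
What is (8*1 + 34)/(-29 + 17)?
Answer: -7/2 ≈ -3.5000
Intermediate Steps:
(8*1 + 34)/(-29 + 17) = (8 + 34)/(-12) = -1/12*42 = -7/2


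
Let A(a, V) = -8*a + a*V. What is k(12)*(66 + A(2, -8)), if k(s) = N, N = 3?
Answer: 102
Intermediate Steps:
A(a, V) = -8*a + V*a
k(s) = 3
k(12)*(66 + A(2, -8)) = 3*(66 + 2*(-8 - 8)) = 3*(66 + 2*(-16)) = 3*(66 - 32) = 3*34 = 102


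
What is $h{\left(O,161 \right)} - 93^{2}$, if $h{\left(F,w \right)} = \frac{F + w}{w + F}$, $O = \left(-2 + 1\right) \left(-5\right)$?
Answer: $-8648$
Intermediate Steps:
$O = 5$ ($O = \left(-1\right) \left(-5\right) = 5$)
$h{\left(F,w \right)} = 1$ ($h{\left(F,w \right)} = \frac{F + w}{F + w} = 1$)
$h{\left(O,161 \right)} - 93^{2} = 1 - 93^{2} = 1 - 8649 = -8648$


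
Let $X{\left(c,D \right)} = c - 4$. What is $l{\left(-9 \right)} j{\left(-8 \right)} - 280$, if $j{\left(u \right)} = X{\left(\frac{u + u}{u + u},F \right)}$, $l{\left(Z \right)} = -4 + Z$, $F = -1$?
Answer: $-241$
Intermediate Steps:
$X{\left(c,D \right)} = -4 + c$
$j{\left(u \right)} = -3$ ($j{\left(u \right)} = -4 + \frac{u + u}{u + u} = -4 + \frac{2 u}{2 u} = -4 + 2 u \frac{1}{2 u} = -4 + 1 = -3$)
$l{\left(-9 \right)} j{\left(-8 \right)} - 280 = \left(-4 - 9\right) \left(-3\right) - 280 = \left(-13\right) \left(-3\right) - 280 = 39 - 280 = -241$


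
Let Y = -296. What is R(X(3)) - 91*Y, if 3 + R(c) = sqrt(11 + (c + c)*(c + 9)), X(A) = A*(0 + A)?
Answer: 26933 + sqrt(335) ≈ 26951.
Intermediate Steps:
X(A) = A**2 (X(A) = A*A = A**2)
R(c) = -3 + sqrt(11 + 2*c*(9 + c)) (R(c) = -3 + sqrt(11 + (c + c)*(c + 9)) = -3 + sqrt(11 + (2*c)*(9 + c)) = -3 + sqrt(11 + 2*c*(9 + c)))
R(X(3)) - 91*Y = (-3 + sqrt(11 + 2*(3**2)**2 + 18*3**2)) - 91*(-296) = (-3 + sqrt(11 + 2*9**2 + 18*9)) + 26936 = (-3 + sqrt(11 + 2*81 + 162)) + 26936 = (-3 + sqrt(11 + 162 + 162)) + 26936 = (-3 + sqrt(335)) + 26936 = 26933 + sqrt(335)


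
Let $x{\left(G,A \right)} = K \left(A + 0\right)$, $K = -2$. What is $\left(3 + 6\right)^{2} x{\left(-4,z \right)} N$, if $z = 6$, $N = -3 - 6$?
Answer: $8748$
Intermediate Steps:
$N = -9$ ($N = -3 - 6 = -9$)
$x{\left(G,A \right)} = - 2 A$ ($x{\left(G,A \right)} = - 2 \left(A + 0\right) = - 2 A$)
$\left(3 + 6\right)^{2} x{\left(-4,z \right)} N = \left(3 + 6\right)^{2} \left(\left(-2\right) 6\right) \left(-9\right) = 9^{2} \left(-12\right) \left(-9\right) = 81 \left(-12\right) \left(-9\right) = \left(-972\right) \left(-9\right) = 8748$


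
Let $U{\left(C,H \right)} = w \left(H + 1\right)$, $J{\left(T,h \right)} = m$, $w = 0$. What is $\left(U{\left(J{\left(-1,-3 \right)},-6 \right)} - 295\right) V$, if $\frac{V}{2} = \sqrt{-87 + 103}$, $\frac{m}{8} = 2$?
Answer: $-2360$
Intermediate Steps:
$m = 16$ ($m = 8 \cdot 2 = 16$)
$J{\left(T,h \right)} = 16$
$U{\left(C,H \right)} = 0$ ($U{\left(C,H \right)} = 0 \left(H + 1\right) = 0 \left(1 + H\right) = 0$)
$V = 8$ ($V = 2 \sqrt{-87 + 103} = 2 \sqrt{16} = 2 \cdot 4 = 8$)
$\left(U{\left(J{\left(-1,-3 \right)},-6 \right)} - 295\right) V = \left(0 - 295\right) 8 = \left(-295\right) 8 = -2360$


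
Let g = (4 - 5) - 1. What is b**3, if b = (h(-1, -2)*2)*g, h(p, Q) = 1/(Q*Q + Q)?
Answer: -8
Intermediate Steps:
g = -2 (g = -1 - 1 = -2)
h(p, Q) = 1/(Q + Q**2) (h(p, Q) = 1/(Q**2 + Q) = 1/(Q + Q**2))
b = -2 (b = ((1/((-2)*(1 - 2)))*2)*(-2) = (-1/2/(-1)*2)*(-2) = (-1/2*(-1)*2)*(-2) = ((1/2)*2)*(-2) = 1*(-2) = -2)
b**3 = (-2)**3 = -8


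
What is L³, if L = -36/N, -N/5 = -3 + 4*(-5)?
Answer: -46656/1520875 ≈ -0.030677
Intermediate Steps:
N = 115 (N = -5*(-3 + 4*(-5)) = -5*(-3 - 20) = -5*(-23) = 115)
L = -36/115 ≈ -0.31304
L³ = (-36/115)³ = -46656/1520875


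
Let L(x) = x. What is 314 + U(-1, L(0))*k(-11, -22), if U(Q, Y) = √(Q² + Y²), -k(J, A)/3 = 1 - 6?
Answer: 329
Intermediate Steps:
k(J, A) = 15 (k(J, A) = -3*(1 - 6) = -3*(-5) = 15)
314 + U(-1, L(0))*k(-11, -22) = 314 + √((-1)² + 0²)*15 = 314 + √(1 + 0)*15 = 314 + √1*15 = 314 + 1*15 = 314 + 15 = 329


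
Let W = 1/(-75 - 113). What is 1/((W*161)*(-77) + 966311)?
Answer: 188/181678865 ≈ 1.0348e-6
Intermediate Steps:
W = -1/188 (W = 1/(-188) = -1/188 ≈ -0.0053191)
1/((W*161)*(-77) + 966311) = 1/(-1/188*161*(-77) + 966311) = 1/(-161/188*(-77) + 966311) = 1/(12397/188 + 966311) = 1/(181678865/188) = 188/181678865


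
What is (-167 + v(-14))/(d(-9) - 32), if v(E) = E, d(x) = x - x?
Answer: 181/32 ≈ 5.6563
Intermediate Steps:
d(x) = 0
(-167 + v(-14))/(d(-9) - 32) = (-167 - 14)/(0 - 32) = -181/(-32) = -181*(-1/32) = 181/32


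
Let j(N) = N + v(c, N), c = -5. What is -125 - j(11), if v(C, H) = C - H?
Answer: -120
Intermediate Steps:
j(N) = -5 (j(N) = N + (-5 - N) = -5)
-125 - j(11) = -125 - 1*(-5) = -125 + 5 = -120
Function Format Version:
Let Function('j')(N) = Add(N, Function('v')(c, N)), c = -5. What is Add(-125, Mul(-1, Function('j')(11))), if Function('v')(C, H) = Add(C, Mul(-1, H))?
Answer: -120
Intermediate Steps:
Function('j')(N) = -5 (Function('j')(N) = Add(N, Add(-5, Mul(-1, N))) = -5)
Add(-125, Mul(-1, Function('j')(11))) = Add(-125, Mul(-1, -5)) = Add(-125, 5) = -120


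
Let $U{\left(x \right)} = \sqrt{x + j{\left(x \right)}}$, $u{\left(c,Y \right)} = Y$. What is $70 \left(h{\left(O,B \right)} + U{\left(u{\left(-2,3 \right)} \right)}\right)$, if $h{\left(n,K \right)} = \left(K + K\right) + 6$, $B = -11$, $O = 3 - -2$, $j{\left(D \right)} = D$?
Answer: $-1120 + 70 \sqrt{6} \approx -948.54$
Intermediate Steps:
$O = 5$ ($O = 3 + 2 = 5$)
$U{\left(x \right)} = \sqrt{2} \sqrt{x}$ ($U{\left(x \right)} = \sqrt{x + x} = \sqrt{2 x} = \sqrt{2} \sqrt{x}$)
$h{\left(n,K \right)} = 6 + 2 K$ ($h{\left(n,K \right)} = 2 K + 6 = 6 + 2 K$)
$70 \left(h{\left(O,B \right)} + U{\left(u{\left(-2,3 \right)} \right)}\right) = 70 \left(\left(6 + 2 \left(-11\right)\right) + \sqrt{2} \sqrt{3}\right) = 70 \left(\left(6 - 22\right) + \sqrt{6}\right) = 70 \left(-16 + \sqrt{6}\right) = -1120 + 70 \sqrt{6}$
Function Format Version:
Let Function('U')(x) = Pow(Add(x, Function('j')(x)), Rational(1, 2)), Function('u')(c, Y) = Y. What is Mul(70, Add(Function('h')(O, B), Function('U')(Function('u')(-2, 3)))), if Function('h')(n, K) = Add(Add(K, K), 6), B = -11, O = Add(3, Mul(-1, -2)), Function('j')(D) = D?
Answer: Add(-1120, Mul(70, Pow(6, Rational(1, 2)))) ≈ -948.54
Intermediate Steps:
O = 5 (O = Add(3, 2) = 5)
Function('U')(x) = Mul(Pow(2, Rational(1, 2)), Pow(x, Rational(1, 2))) (Function('U')(x) = Pow(Add(x, x), Rational(1, 2)) = Pow(Mul(2, x), Rational(1, 2)) = Mul(Pow(2, Rational(1, 2)), Pow(x, Rational(1, 2))))
Function('h')(n, K) = Add(6, Mul(2, K)) (Function('h')(n, K) = Add(Mul(2, K), 6) = Add(6, Mul(2, K)))
Mul(70, Add(Function('h')(O, B), Function('U')(Function('u')(-2, 3)))) = Mul(70, Add(Add(6, Mul(2, -11)), Mul(Pow(2, Rational(1, 2)), Pow(3, Rational(1, 2))))) = Mul(70, Add(Add(6, -22), Pow(6, Rational(1, 2)))) = Mul(70, Add(-16, Pow(6, Rational(1, 2)))) = Add(-1120, Mul(70, Pow(6, Rational(1, 2))))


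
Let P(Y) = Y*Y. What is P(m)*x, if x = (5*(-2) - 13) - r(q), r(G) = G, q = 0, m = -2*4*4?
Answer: -23552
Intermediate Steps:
m = -32 (m = -8*4 = -32)
P(Y) = Y²
x = -23 (x = (5*(-2) - 13) - 1*0 = (-10 - 13) + 0 = -23 + 0 = -23)
P(m)*x = (-32)²*(-23) = 1024*(-23) = -23552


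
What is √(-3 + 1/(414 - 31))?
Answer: 2*I*√109921/383 ≈ 1.7313*I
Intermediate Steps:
√(-3 + 1/(414 - 31)) = √(-3 + 1/383) = √(-1148/383) = 2*I*√109921/383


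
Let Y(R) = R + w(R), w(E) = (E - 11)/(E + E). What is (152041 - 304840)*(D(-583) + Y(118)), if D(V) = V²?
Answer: -12260860533441/236 ≈ -5.1953e+10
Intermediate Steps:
w(E) = (-11 + E)/(2*E) (w(E) = (-11 + E)/((2*E)) = (-11 + E)*(1/(2*E)) = (-11 + E)/(2*E))
Y(R) = R + (-11 + R)/(2*R)
(152041 - 304840)*(D(-583) + Y(118)) = (152041 - 304840)*((-583)² + (½ + 118 - 11/2/118)) = -152799*(339889 + (½ + 118 - 11/2*1/118)) = -152799*(339889 + (½ + 118 - 11/236)) = -152799*(339889 + 27955/236) = -152799*80241759/236 = -12260860533441/236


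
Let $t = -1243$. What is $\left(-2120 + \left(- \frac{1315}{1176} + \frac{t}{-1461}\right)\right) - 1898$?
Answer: $- \frac{2301309965}{572712} \approx -4018.3$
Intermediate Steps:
$\left(-2120 + \left(- \frac{1315}{1176} + \frac{t}{-1461}\right)\right) - 1898 = \left(-2120 - \left(- \frac{1243}{1461} + \frac{1315}{1176}\right)\right) - 1898 = \left(-2120 - \frac{153149}{572712}\right) - 1898 = - \frac{1214302589}{572712} - 1898 = - \frac{2301309965}{572712}$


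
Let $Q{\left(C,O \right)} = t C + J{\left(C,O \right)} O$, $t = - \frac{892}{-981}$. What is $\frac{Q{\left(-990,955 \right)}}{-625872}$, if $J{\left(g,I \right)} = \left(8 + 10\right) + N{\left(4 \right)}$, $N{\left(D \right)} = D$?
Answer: $- \frac{1095985}{34110024} \approx -0.032131$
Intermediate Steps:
$t = \frac{892}{981}$ ($t = \left(-892\right) \left(- \frac{1}{981}\right) = \frac{892}{981} \approx 0.90928$)
$J{\left(g,I \right)} = 22$ ($J{\left(g,I \right)} = \left(8 + 10\right) + 4 = 18 + 4 = 22$)
$Q{\left(C,O \right)} = 22 O + \frac{892 C}{981}$ ($Q{\left(C,O \right)} = \frac{892 C}{981} + 22 O = 22 O + \frac{892 C}{981}$)
$\frac{Q{\left(-990,955 \right)}}{-625872} = \frac{22 \cdot 955 + \frac{892}{981} \left(-990\right)}{-625872} = \left(21010 - \frac{98120}{109}\right) \left(- \frac{1}{625872}\right) = \frac{2191970}{109} \left(- \frac{1}{625872}\right) = - \frac{1095985}{34110024}$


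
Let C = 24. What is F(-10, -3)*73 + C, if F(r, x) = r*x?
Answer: 2214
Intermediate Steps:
F(-10, -3)*73 + C = -10*(-3)*73 + 24 = 30*73 + 24 = 2190 + 24 = 2214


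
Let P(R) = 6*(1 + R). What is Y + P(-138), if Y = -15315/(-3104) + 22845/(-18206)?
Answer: -23122238259/28255712 ≈ -818.32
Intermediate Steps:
P(R) = 6 + 6*R
Y = 103957005/28255712 (Y = -15315*(-1/3104) + 22845*(-1/18206) = 15315/3104 - 22845/18206 = 103957005/28255712 ≈ 3.6791)
Y + P(-138) = 103957005/28255712 + (6 + 6*(-138)) = 103957005/28255712 + (6 - 828) = 103957005/28255712 - 822 = -23122238259/28255712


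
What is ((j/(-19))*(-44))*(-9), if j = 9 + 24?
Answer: -13068/19 ≈ -687.79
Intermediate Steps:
j = 33
((j/(-19))*(-44))*(-9) = ((33/(-19))*(-44))*(-9) = ((33*(-1/19))*(-44))*(-9) = -33/19*(-44)*(-9) = (1452/19)*(-9) = -13068/19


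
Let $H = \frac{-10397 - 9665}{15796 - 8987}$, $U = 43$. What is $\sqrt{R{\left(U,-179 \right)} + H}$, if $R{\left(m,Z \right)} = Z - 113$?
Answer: $\frac{i \sqrt{13674446610}}{6809} \approx 17.174 i$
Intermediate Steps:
$R{\left(m,Z \right)} = -113 + Z$ ($R{\left(m,Z \right)} = Z - 113 = -113 + Z$)
$H = - \frac{20062}{6809} \approx -2.9464$
$\sqrt{R{\left(U,-179 \right)} + H} = \sqrt{\left(-113 - 179\right) - \frac{20062}{6809}} = \sqrt{-292 - \frac{20062}{6809}} = \sqrt{- \frac{2008290}{6809}} = \frac{i \sqrt{13674446610}}{6809}$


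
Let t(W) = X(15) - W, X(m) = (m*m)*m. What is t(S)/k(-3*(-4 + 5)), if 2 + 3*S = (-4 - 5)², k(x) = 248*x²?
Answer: 5023/3348 ≈ 1.5003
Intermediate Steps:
X(m) = m³ (X(m) = m²*m = m³)
S = 79/3 (S = -⅔ + (-4 - 5)²/3 = -⅔ + (⅓)*(-9)² = -⅔ + (⅓)*81 = -⅔ + 27 = 79/3 ≈ 26.333)
t(W) = 3375 - W (t(W) = 15³ - W = 3375 - W)
t(S)/k(-3*(-4 + 5)) = (3375 - 1*79/3)/((248*(-3*(-4 + 5))²)) = (3375 - 79/3)/((248*(-3*1)²)) = 10046/(3*((248*(-3)²))) = 10046/(3*((248*9))) = (10046/3)/2232 = (10046/3)*(1/2232) = 5023/3348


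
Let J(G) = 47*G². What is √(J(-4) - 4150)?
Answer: I*√3398 ≈ 58.292*I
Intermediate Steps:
√(J(-4) - 4150) = √(47*(-4)² - 4150) = √(47*16 - 4150) = √(752 - 4150) = √(-3398) = I*√3398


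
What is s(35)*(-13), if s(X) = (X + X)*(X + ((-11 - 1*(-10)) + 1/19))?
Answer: -588770/19 ≈ -30988.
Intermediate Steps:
s(X) = 2*X*(-18/19 + X) (s(X) = (2*X)*(X + ((-11 + 10) + 1/19)) = (2*X)*(X + (-1 + 1/19)) = (2*X)*(X - 18/19) = (2*X)*(-18/19 + X) = 2*X*(-18/19 + X))
s(35)*(-13) = ((2/19)*35*(-18 + 19*35))*(-13) = ((2/19)*35*(-18 + 665))*(-13) = ((2/19)*35*647)*(-13) = (45290/19)*(-13) = -588770/19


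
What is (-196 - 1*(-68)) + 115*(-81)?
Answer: -9443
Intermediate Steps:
(-196 - 1*(-68)) + 115*(-81) = (-196 + 68) - 9315 = -128 - 9315 = -9443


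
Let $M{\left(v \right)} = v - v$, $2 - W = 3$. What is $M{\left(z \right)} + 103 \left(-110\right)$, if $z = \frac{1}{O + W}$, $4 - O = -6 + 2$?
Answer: $-11330$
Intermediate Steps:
$W = -1$ ($W = 2 - 3 = -1$)
$O = 8$ ($O = 4 - \left(-6 + 2\right) = 4 - -4 = 4 + 4 = 8$)
$z = \frac{1}{7}$ ($z = \frac{1}{8 - 1} = \frac{1}{7} \approx 0.14286$)
$M{\left(v \right)} = 0$
$M{\left(z \right)} + 103 \left(-110\right) = 0 + 103 \left(-110\right) = 0 - 11330 = -11330$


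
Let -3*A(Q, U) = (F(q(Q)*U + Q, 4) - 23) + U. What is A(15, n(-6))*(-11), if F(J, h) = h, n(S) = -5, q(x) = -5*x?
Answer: -88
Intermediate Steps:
A(Q, U) = 19/3 - U/3 (A(Q, U) = -((4 - 23) + U)/3 = -(-19 + U)/3 = 19/3 - U/3)
A(15, n(-6))*(-11) = (19/3 - 1/3*(-5))*(-11) = (19/3 + 5/3)*(-11) = 8*(-11) = -88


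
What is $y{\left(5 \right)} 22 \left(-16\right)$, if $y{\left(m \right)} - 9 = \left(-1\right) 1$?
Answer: $-2816$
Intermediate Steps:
$y{\left(m \right)} = 8$ ($y{\left(m \right)} = 9 - 1 = 8$)
$y{\left(5 \right)} 22 \left(-16\right) = 8 \cdot 22 \left(-16\right) = 176 \left(-16\right) = -2816$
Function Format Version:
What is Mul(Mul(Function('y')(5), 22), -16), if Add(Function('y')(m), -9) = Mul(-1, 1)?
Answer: -2816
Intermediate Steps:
Function('y')(m) = 8 (Function('y')(m) = Add(9, Mul(-1, 1)) = Add(9, -1) = 8)
Mul(Mul(Function('y')(5), 22), -16) = Mul(Mul(8, 22), -16) = Mul(176, -16) = -2816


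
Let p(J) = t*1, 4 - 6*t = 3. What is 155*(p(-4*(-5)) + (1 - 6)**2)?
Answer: 23405/6 ≈ 3900.8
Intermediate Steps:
t = 1/6 (t = 2/3 - 1/6*3 = 2/3 - 1/2 = 1/6 ≈ 0.16667)
p(J) = 1/6 (p(J) = (1/6)*1 = 1/6)
155*(p(-4*(-5)) + (1 - 6)**2) = 155*(1/6 + (1 - 6)**2) = 155*(1/6 + (-5)**2) = 155*(1/6 + 25) = 155*(151/6) = 23405/6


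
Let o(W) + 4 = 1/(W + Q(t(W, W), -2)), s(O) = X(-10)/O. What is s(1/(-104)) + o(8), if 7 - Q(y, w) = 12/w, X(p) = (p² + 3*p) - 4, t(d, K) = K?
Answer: -144227/21 ≈ -6868.0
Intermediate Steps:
X(p) = -4 + p² + 3*p
Q(y, w) = 7 - 12/w
s(O) = 66/O (s(O) = (-4 + (-10)² + 3*(-10))/O = (-4 + 100 - 30)/O = 66/O)
o(W) = -4 + 1/(13 + W) (o(W) = -4 + 1/(W + (7 - 12/(-2))) = -4 + 1/(W + (7 - 12*(-½))) = -4 + 1/(W + (7 + 6)) = -4 + 1/(W + 13) = -4 + 1/(13 + W))
s(1/(-104)) + o(8) = 66/(1/(-104)) + (-51 - 4*8)/(13 + 8) = 66/(-1/104) + (-51 - 32)/21 = 66*(-104) + (1/21)*(-83) = -6864 - 83/21 = -144227/21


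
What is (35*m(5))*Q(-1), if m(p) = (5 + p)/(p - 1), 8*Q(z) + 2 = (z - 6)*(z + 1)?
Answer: -175/8 ≈ -21.875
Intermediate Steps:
Q(z) = -¼ + (1 + z)*(-6 + z)/8 (Q(z) = -¼ + ((z - 6)*(z + 1))/8 = -¼ + ((-6 + z)*(1 + z))/8 = -¼ + ((1 + z)*(-6 + z))/8 = -¼ + (1 + z)*(-6 + z)/8)
m(p) = (5 + p)/(-1 + p)
(35*m(5))*Q(-1) = (35*((5 + 5)/(-1 + 5)))*(-1 - 5/8*(-1) + (⅛)*(-1)²) = (35*(10/4))*(-1 + 5/8 + (⅛)*1) = (35*((¼)*10))*(-1 + 5/8 + ⅛) = (35*(5/2))*(-¼) = (175/2)*(-¼) = -175/8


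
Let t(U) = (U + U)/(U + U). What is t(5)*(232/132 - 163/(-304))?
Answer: 23011/10032 ≈ 2.2938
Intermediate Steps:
t(U) = 1 (t(U) = (2*U)/((2*U)) = (2*U)*(1/(2*U)) = 1)
t(5)*(232/132 - 163/(-304)) = 1*(232/132 - 163/(-304)) = 1*(232*(1/132) - 163*(-1/304)) = 1*(58/33 + 163/304) = 1*(23011/10032) = 23011/10032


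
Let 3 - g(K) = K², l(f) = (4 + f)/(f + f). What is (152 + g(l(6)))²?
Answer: 30858025/1296 ≈ 23810.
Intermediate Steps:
l(f) = (4 + f)/(2*f) (l(f) = (4 + f)/((2*f)) = (4 + f)*(1/(2*f)) = (4 + f)/(2*f))
g(K) = 3 - K²
(152 + g(l(6)))² = (152 + (3 - ((½)*(4 + 6)/6)²))² = (152 + (3 - ((½)*(⅙)*10)²))² = (152 + (3 - (⅚)²))² = (152 + (3 - 1*25/36))² = (152 + (3 - 25/36))² = (152 + 83/36)² = (5555/36)² = 30858025/1296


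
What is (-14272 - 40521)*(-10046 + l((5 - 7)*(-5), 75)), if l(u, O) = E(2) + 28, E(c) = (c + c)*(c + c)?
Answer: 548039586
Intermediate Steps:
E(c) = 4*c² (E(c) = (2*c)*(2*c) = 4*c²)
l(u, O) = 44 (l(u, O) = 4*2² + 28 = 4*4 + 28 = 16 + 28 = 44)
(-14272 - 40521)*(-10046 + l((5 - 7)*(-5), 75)) = (-14272 - 40521)*(-10046 + 44) = -54793*(-10002) = 548039586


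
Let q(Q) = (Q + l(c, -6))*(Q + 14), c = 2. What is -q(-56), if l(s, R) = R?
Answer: -2604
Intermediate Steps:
q(Q) = (-6 + Q)*(14 + Q) (q(Q) = (Q - 6)*(Q + 14) = (-6 + Q)*(14 + Q))
-q(-56) = -(-84 + (-56)**2 + 8*(-56)) = -(-84 + 3136 - 448) = -1*2604 = -2604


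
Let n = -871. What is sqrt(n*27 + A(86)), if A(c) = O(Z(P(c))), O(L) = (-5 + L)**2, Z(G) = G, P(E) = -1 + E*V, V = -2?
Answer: sqrt(8167) ≈ 90.371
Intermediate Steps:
P(E) = -1 - 2*E (P(E) = -1 + E*(-2) = -1 - 2*E)
A(c) = (-6 - 2*c)**2 (A(c) = (-5 + (-1 - 2*c))**2 = (-6 - 2*c)**2)
sqrt(n*27 + A(86)) = sqrt(-871*27 + 4*(3 + 86)**2) = sqrt(-23517 + 4*89**2) = sqrt(-23517 + 4*7921) = sqrt(-23517 + 31684) = sqrt(8167)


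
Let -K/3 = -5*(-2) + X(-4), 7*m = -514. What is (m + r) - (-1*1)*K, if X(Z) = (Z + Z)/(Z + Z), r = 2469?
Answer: 16538/7 ≈ 2362.6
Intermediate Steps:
m = -514/7 (m = (1/7)*(-514) = -514/7 ≈ -73.429)
X(Z) = 1 (X(Z) = (2*Z)/((2*Z)) = (2*Z)*(1/(2*Z)) = 1)
K = -33 (K = -3*(-5*(-2) + 1) = -3*(10 + 1) = -3*11 = -33)
(m + r) - (-1*1)*K = (-514/7 + 2469) - (-1*1)*(-33) = 16769/7 - (-1)*(-33) = 16769/7 - 1*33 = 16769/7 - 33 = 16538/7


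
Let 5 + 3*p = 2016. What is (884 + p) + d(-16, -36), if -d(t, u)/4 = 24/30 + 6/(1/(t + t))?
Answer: 34787/15 ≈ 2319.1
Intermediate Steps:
p = 2011/3 (p = -5/3 + (1/3)*2016 = -5/3 + 672 = 2011/3 ≈ 670.33)
d(t, u) = -16/5 - 48*t (d(t, u) = -4*(24/30 + 6/(1/(t + t))) = -4*(24*(1/30) + 6/(1/(2*t))) = -4*(4/5 + 6/((1/(2*t)))) = -4*(4/5 + 6*(2*t)) = -4*(4/5 + 12*t) = -16/5 - 48*t)
(884 + p) + d(-16, -36) = (884 + 2011/3) + (-16/5 - 48*(-16)) = 4663/3 + (-16/5 + 768) = 4663/3 + 3824/5 = 34787/15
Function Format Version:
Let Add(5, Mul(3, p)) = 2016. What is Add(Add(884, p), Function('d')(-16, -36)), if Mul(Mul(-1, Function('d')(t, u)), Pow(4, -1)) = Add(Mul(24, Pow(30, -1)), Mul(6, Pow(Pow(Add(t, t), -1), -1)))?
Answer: Rational(34787, 15) ≈ 2319.1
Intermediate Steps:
p = Rational(2011, 3) (p = Add(Rational(-5, 3), Mul(Rational(1, 3), 2016)) = Add(Rational(-5, 3), 672) = Rational(2011, 3) ≈ 670.33)
Function('d')(t, u) = Add(Rational(-16, 5), Mul(-48, t)) (Function('d')(t, u) = Mul(-4, Add(Mul(24, Pow(30, -1)), Mul(6, Pow(Pow(Add(t, t), -1), -1)))) = Mul(-4, Add(Mul(24, Rational(1, 30)), Mul(6, Pow(Pow(Mul(2, t), -1), -1)))) = Mul(-4, Add(Rational(4, 5), Mul(6, Pow(Mul(Rational(1, 2), Pow(t, -1)), -1)))) = Mul(-4, Add(Rational(4, 5), Mul(6, Mul(2, t)))) = Mul(-4, Add(Rational(4, 5), Mul(12, t))) = Add(Rational(-16, 5), Mul(-48, t)))
Add(Add(884, p), Function('d')(-16, -36)) = Add(Add(884, Rational(2011, 3)), Add(Rational(-16, 5), Mul(-48, -16))) = Add(Rational(4663, 3), Add(Rational(-16, 5), 768)) = Add(Rational(4663, 3), Rational(3824, 5)) = Rational(34787, 15)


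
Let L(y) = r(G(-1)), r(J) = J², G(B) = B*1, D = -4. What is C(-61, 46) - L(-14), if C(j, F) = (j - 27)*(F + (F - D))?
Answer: -8449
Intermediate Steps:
G(B) = B
C(j, F) = (-27 + j)*(4 + 2*F) (C(j, F) = (j - 27)*(F + (F - 1*(-4))) = (-27 + j)*(F + (F + 4)) = (-27 + j)*(F + (4 + F)) = (-27 + j)*(4 + 2*F))
L(y) = 1 (L(y) = (-1)² = 1)
C(-61, 46) - L(-14) = (-108 - 54*46 + 4*(-61) + 2*46*(-61)) - 1*1 = (-108 - 2484 - 244 - 5612) - 1 = -8448 - 1 = -8449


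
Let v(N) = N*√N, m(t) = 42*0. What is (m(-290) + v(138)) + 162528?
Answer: 162528 + 138*√138 ≈ 1.6415e+5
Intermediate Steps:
m(t) = 0
v(N) = N^(3/2)
(m(-290) + v(138)) + 162528 = (0 + 138^(3/2)) + 162528 = (0 + 138*√138) + 162528 = 138*√138 + 162528 = 162528 + 138*√138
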